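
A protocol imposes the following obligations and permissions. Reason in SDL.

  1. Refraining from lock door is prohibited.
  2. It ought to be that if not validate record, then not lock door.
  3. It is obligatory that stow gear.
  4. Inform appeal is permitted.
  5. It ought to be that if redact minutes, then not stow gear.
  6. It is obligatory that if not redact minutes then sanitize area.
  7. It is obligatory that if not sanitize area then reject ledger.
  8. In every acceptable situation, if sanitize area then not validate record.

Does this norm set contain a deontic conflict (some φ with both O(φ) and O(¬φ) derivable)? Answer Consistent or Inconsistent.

Inconsistent

Premise 3 states O(stow_gear) outright.
The contrapositive of premise 5 (O(redact_minutes → ¬stow_gear)) is O(stow_gear → ¬redact_minutes), and O(stow_gear) is already established, so O(¬redact_minutes).
Premise 6 is O(¬redact_minutes → sanitize_area); since O(¬redact_minutes), deontic closure gives O(sanitize_area).
Premise 8 is O(sanitize_area → ¬validate_record); since O(sanitize_area), deontic closure gives O(¬validate_record).
Premise 2 is O(¬validate_record → ¬lock_door); since O(¬validate_record), deontic closure gives O(¬lock_door).
Yet premise 1 is F(¬lock_door), i.e. O(lock_door).
We now have both O(¬lock_door) and O(lock_door) — lock_door is simultaneously obligatory and forbidden, violating the D-axiom.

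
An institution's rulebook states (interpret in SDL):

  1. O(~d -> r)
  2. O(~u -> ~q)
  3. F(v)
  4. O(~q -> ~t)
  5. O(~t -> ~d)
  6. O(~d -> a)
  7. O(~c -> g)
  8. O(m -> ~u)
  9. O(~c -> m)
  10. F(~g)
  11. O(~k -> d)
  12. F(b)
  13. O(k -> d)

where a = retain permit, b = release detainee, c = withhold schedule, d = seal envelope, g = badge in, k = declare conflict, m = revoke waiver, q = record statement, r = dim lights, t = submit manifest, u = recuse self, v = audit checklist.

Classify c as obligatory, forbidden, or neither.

By case analysis on k: premise 13 gives O(k -> d) and premise 11 gives O(~k -> d), so O(d) either way.
Premise 5 is O(~t -> ~d); contrapositively O(d -> t). Since O(d) holds, K gives O(t).
The contrapositive of premise 4 (O(~q -> ~t)) is O(t -> q), and O(t) is already established, so O(q).
Premise 2, O(~u -> ~q), contraposes to O(q -> u); with O(q) we get O(u).
Premise 8 is O(m -> ~u); contrapositively O(u -> ~m). Since O(u) holds, K gives O(~m).
The contrapositive of premise 9 (O(~c -> m)) is O(~m -> c), and O(~m) is already established, so O(c).
Premises 1, 3, 6, 7, 10, 12 do not contribute to this derivation.
Hence c is obligatory.

Obligatory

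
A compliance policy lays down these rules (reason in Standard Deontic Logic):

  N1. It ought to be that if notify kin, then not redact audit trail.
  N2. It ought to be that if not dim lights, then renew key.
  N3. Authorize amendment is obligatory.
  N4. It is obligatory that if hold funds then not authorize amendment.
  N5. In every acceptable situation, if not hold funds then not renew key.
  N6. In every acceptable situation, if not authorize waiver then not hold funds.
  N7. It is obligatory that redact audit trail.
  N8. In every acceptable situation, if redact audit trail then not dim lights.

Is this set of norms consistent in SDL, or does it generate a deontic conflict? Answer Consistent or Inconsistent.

Inconsistent

Premise 3 gives O(authorize_amendment).
The contrapositive of premise 4 (O(hold_funds → ¬authorize_amendment)) is O(authorize_amendment → ¬hold_funds), and O(authorize_amendment) is already established, so O(¬hold_funds).
Applying K to premise 5 (O(¬hold_funds → ¬renew_key)) and O(¬hold_funds) yields O(¬renew_key).
Premise 2, O(¬dim_lights → renew_key), contraposes to O(¬renew_key → dim_lights); with O(¬renew_key) we get O(dim_lights).
Premise 8, O(redact_audit_trail → ¬dim_lights), contraposes to O(dim_lights → ¬redact_audit_trail); with O(dim_lights) we get O(¬redact_audit_trail).
Yet premise 7 states O(redact_audit_trail).
We now have both O(¬redact_audit_trail) and O(redact_audit_trail) — redact_audit_trail is simultaneously obligatory and forbidden, violating the D-axiom.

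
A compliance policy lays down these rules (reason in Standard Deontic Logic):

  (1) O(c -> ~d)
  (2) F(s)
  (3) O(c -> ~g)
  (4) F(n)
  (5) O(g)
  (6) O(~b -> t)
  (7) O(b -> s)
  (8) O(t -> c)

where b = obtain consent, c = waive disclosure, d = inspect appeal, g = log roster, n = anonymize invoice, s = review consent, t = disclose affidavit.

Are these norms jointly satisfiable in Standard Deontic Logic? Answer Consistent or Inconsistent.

Inconsistent

Premise 5 gives O(g).
The contrapositive of premise 3 (O(c -> ~g)) is O(g -> ~c), and O(g) is already established, so O(~c).
Premise 8, O(t -> c), contraposes to O(~c -> ~t); with O(~c) we get O(~t).
Premise 6, O(~b -> t), contraposes to O(~t -> b); with O(~t) we get O(b).
Premise 7 is O(b -> s); since O(b), deontic closure gives O(s).
Yet premise 2 is F(s), i.e. O(~s).
We now have both O(s) and O(~s) — s is simultaneously obligatory and forbidden, violating the D-axiom.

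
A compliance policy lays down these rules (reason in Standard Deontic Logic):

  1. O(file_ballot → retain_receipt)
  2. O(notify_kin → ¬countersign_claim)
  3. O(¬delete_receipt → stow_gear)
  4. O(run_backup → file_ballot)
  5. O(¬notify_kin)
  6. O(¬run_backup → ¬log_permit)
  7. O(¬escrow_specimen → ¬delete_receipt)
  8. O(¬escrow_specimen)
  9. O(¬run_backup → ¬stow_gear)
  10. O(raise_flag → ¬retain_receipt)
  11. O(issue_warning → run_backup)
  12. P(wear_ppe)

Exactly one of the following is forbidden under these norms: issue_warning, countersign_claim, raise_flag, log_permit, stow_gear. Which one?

raise_flag

From premise 8 we have O(¬escrow_specimen).
With premise 7, O(¬escrow_specimen → ¬delete_receipt), the K-axiom yields O(¬delete_receipt).
Premise 3 is O(¬delete_receipt → stow_gear); since O(¬delete_receipt), deontic closure gives O(stow_gear).
Premise 9 is O(¬run_backup → ¬stow_gear); contrapositively O(stow_gear → run_backup). Since O(stow_gear) holds, K gives O(run_backup).
Premise 4 is O(run_backup → file_ballot); since O(run_backup), deontic closure gives O(file_ballot).
Applying K to premise 1 (O(file_ballot → retain_receipt)) and O(file_ballot) yields O(retain_receipt).
Premise 10, O(raise_flag → ¬retain_receipt), contraposes to O(retain_receipt → ¬raise_flag); with O(retain_receipt) we get O(¬raise_flag).
So O(¬raise_flag) holds, i.e. raise_flag is forbidden. None of the other listed options is forbidden under the premises.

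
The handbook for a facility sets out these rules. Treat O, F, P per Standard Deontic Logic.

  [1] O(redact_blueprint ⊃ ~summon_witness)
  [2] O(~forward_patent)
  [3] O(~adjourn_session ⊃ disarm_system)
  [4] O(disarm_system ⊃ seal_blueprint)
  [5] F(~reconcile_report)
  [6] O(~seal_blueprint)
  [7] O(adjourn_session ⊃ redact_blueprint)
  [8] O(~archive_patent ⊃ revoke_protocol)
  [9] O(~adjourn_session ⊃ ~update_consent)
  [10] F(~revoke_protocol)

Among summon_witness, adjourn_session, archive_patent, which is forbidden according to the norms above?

Premise 6 states O(~seal_blueprint) outright.
The contrapositive of premise 4 (O(disarm_system ⊃ seal_blueprint)) is O(~seal_blueprint ⊃ ~disarm_system), and O(~seal_blueprint) is already established, so O(~disarm_system).
The contrapositive of premise 3 (O(~adjourn_session ⊃ disarm_system)) is O(~disarm_system ⊃ adjourn_session), and O(~disarm_system) is already established, so O(adjourn_session).
Premise 7 is O(adjourn_session ⊃ redact_blueprint); since O(adjourn_session), deontic closure gives O(redact_blueprint).
From O(redact_blueprint) and premise 1, O(redact_blueprint ⊃ ~summon_witness), we obtain O(~summon_witness).
So O(~summon_witness) holds, i.e. summon_witness is forbidden. None of the other listed options is forbidden under the premises.

summon_witness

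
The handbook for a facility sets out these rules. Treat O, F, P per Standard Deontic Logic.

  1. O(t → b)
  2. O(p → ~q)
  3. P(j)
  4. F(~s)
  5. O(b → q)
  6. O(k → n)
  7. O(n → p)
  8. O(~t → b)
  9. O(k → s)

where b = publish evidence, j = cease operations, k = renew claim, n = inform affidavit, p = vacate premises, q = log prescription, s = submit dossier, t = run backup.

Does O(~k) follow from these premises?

Premises 8 and 1 cover both cases: O(~t → b) and O(t → b). Since ~t ∨ t is a tautology, O(b) follows.
Applying K to premise 5 (O(b → q)) and O(b) yields O(q).
Premise 2, O(p → ~q), contraposes to O(q → ~p); with O(q) we get O(~p).
Premise 7, O(n → p), contraposes to O(~p → ~n); with O(~p) we get O(~n).
The contrapositive of premise 6 (O(k → n)) is O(~n → ~k), and O(~n) is already established, so O(~k).
Premises 3, 4, 9 do not contribute to this derivation.
So O(~k) follows.

Yes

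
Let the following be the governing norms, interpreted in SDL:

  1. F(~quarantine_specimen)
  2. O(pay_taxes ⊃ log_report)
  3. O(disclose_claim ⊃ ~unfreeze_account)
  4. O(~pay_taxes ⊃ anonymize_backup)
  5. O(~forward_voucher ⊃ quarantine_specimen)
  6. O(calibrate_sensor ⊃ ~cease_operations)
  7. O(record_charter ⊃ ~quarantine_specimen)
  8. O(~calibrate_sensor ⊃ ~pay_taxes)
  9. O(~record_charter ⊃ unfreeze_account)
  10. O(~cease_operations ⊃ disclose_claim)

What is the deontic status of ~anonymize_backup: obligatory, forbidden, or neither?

Premise 1 is F(~quarantine_specimen), i.e. O(quarantine_specimen).
Premise 7, O(record_charter ⊃ ~quarantine_specimen), contraposes to O(quarantine_specimen ⊃ ~record_charter); with O(quarantine_specimen) we get O(~record_charter).
Premise 9 is O(~record_charter ⊃ unfreeze_account); since O(~record_charter), deontic closure gives O(unfreeze_account).
Premise 3, O(disclose_claim ⊃ ~unfreeze_account), contraposes to O(unfreeze_account ⊃ ~disclose_claim); with O(unfreeze_account) we get O(~disclose_claim).
Premise 10, O(~cease_operations ⊃ disclose_claim), contraposes to O(~disclose_claim ⊃ cease_operations); with O(~disclose_claim) we get O(cease_operations).
Premise 6 is O(calibrate_sensor ⊃ ~cease_operations); contrapositively O(cease_operations ⊃ ~calibrate_sensor). Since O(cease_operations) holds, K gives O(~calibrate_sensor).
From O(~calibrate_sensor) and premise 8, O(~calibrate_sensor ⊃ ~pay_taxes), we obtain O(~pay_taxes).
Premise 4 is O(~pay_taxes ⊃ anonymize_backup); since O(~pay_taxes), deontic closure gives O(anonymize_backup).
Premises 2, 5 do not contribute to this derivation.
Thus O(anonymize_backup), which is F(~anonymize_backup): ~anonymize_backup is forbidden.

Forbidden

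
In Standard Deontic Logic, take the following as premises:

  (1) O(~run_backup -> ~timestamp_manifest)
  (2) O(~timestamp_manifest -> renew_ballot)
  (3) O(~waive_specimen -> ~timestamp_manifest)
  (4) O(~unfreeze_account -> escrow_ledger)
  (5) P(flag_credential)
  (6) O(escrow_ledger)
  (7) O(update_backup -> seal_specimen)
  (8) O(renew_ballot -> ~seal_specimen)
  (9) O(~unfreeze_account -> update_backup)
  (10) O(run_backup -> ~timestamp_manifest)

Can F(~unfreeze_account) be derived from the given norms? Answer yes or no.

Premises 10 and 1 are O(run_backup -> ~timestamp_manifest) and O(~run_backup -> ~timestamp_manifest); every ideal world satisfies run_backup or ~run_backup, so in either case ~timestamp_manifest holds — hence O(~timestamp_manifest).
Applying K to premise 2 (O(~timestamp_manifest -> renew_ballot)) and O(~timestamp_manifest) yields O(renew_ballot).
Premise 8 is O(renew_ballot -> ~seal_specimen); since O(renew_ballot), deontic closure gives O(~seal_specimen).
Premise 7, O(update_backup -> seal_specimen), contraposes to O(~seal_specimen -> ~update_backup); with O(~seal_specimen) we get O(~update_backup).
Premise 9 is O(~unfreeze_account -> update_backup); contrapositively O(~update_backup -> unfreeze_account). Since O(~update_backup) holds, K gives O(unfreeze_account).
Premises 3, 4, 5, 6 do not contribute to this derivation.
So O(unfreeze_account) holds, i.e. F(~unfreeze_account). The claim follows.

Yes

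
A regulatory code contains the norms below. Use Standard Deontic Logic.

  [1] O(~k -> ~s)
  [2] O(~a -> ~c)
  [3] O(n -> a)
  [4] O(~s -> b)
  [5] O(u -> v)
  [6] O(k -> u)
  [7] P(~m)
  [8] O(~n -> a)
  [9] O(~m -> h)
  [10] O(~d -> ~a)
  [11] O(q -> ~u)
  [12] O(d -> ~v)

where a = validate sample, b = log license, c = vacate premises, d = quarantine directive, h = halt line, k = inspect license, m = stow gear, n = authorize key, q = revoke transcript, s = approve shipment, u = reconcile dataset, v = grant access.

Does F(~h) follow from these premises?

Premise 9 is O(~m -> h), but O(~m) is not derivable from the premises (the permission P(~m) asserts only ~O(m), not O(~m)), so it does not yield O(h).
No other premise forces O(h). An ideal world satisfying every premise can still have ~h true, so F(~h) is not derivable.

No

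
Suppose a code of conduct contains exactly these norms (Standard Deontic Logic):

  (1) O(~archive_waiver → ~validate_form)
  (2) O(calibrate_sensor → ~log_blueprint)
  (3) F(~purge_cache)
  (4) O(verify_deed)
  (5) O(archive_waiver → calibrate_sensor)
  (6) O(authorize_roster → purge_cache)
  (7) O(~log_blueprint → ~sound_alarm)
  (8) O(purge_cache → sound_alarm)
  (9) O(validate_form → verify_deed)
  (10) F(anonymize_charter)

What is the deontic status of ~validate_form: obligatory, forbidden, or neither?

F(~purge_cache) at premise 3 means O(purge_cache).
Premise 8 is O(purge_cache → sound_alarm); since O(purge_cache), deontic closure gives O(sound_alarm).
The contrapositive of premise 7 (O(~log_blueprint → ~sound_alarm)) is O(sound_alarm → log_blueprint), and O(sound_alarm) is already established, so O(log_blueprint).
Premise 2, O(calibrate_sensor → ~log_blueprint), contraposes to O(log_blueprint → ~calibrate_sensor); with O(log_blueprint) we get O(~calibrate_sensor).
Premise 5 is O(archive_waiver → calibrate_sensor); contrapositively O(~calibrate_sensor → ~archive_waiver). Since O(~calibrate_sensor) holds, K gives O(~archive_waiver).
With premise 1, O(~archive_waiver → ~validate_form), the K-axiom yields O(~validate_form).
Premises 4, 6, 9, 10 do not contribute to this derivation.
Hence ~validate_form is obligatory.

Obligatory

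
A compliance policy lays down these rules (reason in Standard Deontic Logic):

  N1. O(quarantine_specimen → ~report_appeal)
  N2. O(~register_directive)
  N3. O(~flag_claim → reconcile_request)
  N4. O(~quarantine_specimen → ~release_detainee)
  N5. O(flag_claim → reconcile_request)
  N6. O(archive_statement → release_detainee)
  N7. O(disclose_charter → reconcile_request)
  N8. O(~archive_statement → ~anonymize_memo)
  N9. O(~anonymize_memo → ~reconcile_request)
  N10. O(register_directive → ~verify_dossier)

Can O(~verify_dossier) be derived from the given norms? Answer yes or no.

Premise 10 is O(register_directive → ~verify_dossier), but O(register_directive) is not derivable from the premises, so it does not yield O(~verify_dossier).
No other premise forces O(~verify_dossier). An ideal world satisfying every premise can still have ~verify_dossier false, so O(~verify_dossier) is not derivable.

No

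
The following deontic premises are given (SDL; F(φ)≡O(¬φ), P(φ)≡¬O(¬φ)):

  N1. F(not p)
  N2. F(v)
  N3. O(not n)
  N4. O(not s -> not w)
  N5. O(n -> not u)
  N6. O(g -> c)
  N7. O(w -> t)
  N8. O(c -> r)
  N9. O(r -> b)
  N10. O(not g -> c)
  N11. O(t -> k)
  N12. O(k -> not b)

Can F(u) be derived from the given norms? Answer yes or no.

No

Premise 5 is O(n -> not u), but O(n) is not derivable from the premises, so it does not yield O(not u).
No other premise forces O(not u). An ideal world satisfying every premise can still have u true, so F(u) is not derivable.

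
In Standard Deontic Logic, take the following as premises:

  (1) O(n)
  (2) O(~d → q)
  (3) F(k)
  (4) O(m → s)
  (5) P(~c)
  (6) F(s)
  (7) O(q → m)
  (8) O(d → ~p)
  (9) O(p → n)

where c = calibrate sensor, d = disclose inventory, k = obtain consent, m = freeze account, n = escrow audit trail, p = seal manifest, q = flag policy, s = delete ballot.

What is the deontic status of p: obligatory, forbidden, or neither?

Forbidden

Premise 6, F(s), is equivalent to O(~s).
The contrapositive of premise 4 (O(m → s)) is O(~s → ~m), and O(~s) is already established, so O(~m).
The contrapositive of premise 7 (O(q → m)) is O(~m → ~q), and O(~m) is already established, so O(~q).
Premise 2 is O(~d → q); contrapositively O(~q → d). Since O(~q) holds, K gives O(d).
Applying K to premise 8 (O(d → ~p)) and O(d) yields O(~p).
Premises 1, 3, 5, 9 do not contribute to this derivation.
Thus O(~p), which is F(p): p is forbidden.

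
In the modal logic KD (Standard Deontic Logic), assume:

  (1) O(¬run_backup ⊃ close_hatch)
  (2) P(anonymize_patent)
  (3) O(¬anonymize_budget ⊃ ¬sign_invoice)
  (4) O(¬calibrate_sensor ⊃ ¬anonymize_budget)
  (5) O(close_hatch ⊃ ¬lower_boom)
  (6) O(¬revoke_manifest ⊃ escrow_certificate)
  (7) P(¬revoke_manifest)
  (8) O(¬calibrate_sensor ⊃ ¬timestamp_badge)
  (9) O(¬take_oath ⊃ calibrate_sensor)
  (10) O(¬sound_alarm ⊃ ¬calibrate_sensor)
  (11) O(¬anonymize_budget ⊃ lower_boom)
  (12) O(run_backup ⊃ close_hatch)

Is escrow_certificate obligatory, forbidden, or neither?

Neither

Premise 6 is O(¬revoke_manifest ⊃ escrow_certificate), but O(¬revoke_manifest) is not derivable from the premises (the permission P(¬revoke_manifest) asserts only ¬O(revoke_manifest), not O(¬revoke_manifest)), so it does not yield O(escrow_certificate).
No premise or chain of K-axiom applications forces O(escrow_certificate), and none forces O(¬escrow_certificate). So escrow_certificate is neither obligatory nor forbidden under these norms.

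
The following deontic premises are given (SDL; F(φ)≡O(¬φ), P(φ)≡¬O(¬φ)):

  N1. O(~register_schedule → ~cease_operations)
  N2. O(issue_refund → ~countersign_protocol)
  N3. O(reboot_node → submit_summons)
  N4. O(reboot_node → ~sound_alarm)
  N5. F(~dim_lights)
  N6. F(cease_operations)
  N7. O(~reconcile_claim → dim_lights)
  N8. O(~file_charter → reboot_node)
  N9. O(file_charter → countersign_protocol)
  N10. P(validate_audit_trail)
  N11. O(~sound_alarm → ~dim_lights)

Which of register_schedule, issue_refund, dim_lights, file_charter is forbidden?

issue_refund

F(~dim_lights) at premise 5 means O(dim_lights).
Premise 11 is O(~sound_alarm → ~dim_lights); contrapositively O(dim_lights → sound_alarm). Since O(dim_lights) holds, K gives O(sound_alarm).
The contrapositive of premise 4 (O(reboot_node → ~sound_alarm)) is O(sound_alarm → ~reboot_node), and O(sound_alarm) is already established, so O(~reboot_node).
Premise 8, O(~file_charter → reboot_node), contraposes to O(~reboot_node → file_charter); with O(~reboot_node) we get O(file_charter).
With premise 9, O(file_charter → countersign_protocol), the K-axiom yields O(countersign_protocol).
Premise 2, O(issue_refund → ~countersign_protocol), contraposes to O(countersign_protocol → ~issue_refund); with O(countersign_protocol) we get O(~issue_refund).
So O(~issue_refund) holds, i.e. issue_refund is forbidden. None of the other listed options is forbidden under the premises.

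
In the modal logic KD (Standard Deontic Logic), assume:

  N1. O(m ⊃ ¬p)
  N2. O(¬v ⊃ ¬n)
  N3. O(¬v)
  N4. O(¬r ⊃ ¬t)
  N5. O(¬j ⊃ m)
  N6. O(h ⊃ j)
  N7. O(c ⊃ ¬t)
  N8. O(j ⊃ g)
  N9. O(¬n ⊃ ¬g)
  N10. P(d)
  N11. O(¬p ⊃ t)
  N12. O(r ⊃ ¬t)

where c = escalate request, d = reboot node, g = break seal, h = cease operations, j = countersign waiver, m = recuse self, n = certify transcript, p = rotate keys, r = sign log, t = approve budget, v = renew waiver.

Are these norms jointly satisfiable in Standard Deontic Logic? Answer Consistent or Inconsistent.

By case analysis on ¬r: premise 4 gives O(¬r ⊃ ¬t) and premise 12 gives O(r ⊃ ¬t), so O(¬t) either way.
The contrapositive of premise 11 (O(¬p ⊃ t)) is O(¬t ⊃ p), and O(¬t) is already established, so O(p).
Premise 1, O(m ⊃ ¬p), contraposes to O(p ⊃ ¬m); with O(p) we get O(¬m).
The contrapositive of premise 5 (O(¬j ⊃ m)) is O(¬m ⊃ j), and O(¬m) is already established, so O(j).
Applying K to premise 8 (O(j ⊃ g)) and O(j) yields O(g).
The contrapositive of premise 9 (O(¬n ⊃ ¬g)) is O(g ⊃ n), and O(g) is already established, so O(n).
Premise 2, O(¬v ⊃ ¬n), contraposes to O(n ⊃ v); with O(n) we get O(v).
Yet premise 3 states O(¬v).
We now have both O(v) and O(¬v) — v is simultaneously obligatory and forbidden, violating the D-axiom.

Inconsistent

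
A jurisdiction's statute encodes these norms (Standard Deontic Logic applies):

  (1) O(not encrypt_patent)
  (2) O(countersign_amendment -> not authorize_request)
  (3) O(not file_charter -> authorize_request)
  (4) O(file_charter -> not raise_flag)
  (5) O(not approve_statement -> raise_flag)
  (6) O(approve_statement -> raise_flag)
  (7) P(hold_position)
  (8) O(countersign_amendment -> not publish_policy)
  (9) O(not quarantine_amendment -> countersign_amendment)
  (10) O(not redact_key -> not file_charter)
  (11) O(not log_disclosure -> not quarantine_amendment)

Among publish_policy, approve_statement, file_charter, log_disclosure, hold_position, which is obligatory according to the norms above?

log_disclosure

Premises 5 and 6 are O(not approve_statement -> raise_flag) and O(approve_statement -> raise_flag); every ideal world satisfies not approve_statement or approve_statement, so in either case raise_flag holds — hence O(raise_flag).
The contrapositive of premise 4 (O(file_charter -> not raise_flag)) is O(raise_flag -> not file_charter), and O(raise_flag) is already established, so O(not file_charter).
Premise 3 is O(not file_charter -> authorize_request); since O(not file_charter), deontic closure gives O(authorize_request).
Premise 2, O(countersign_amendment -> not authorize_request), contraposes to O(authorize_request -> not countersign_amendment); with O(authorize_request) we get O(not countersign_amendment).
Premise 9, O(not quarantine_amendment -> countersign_amendment), contraposes to O(not countersign_amendment -> quarantine_amendment); with O(not countersign_amendment) we get O(quarantine_amendment).
The contrapositive of premise 11 (O(not log_disclosure -> not quarantine_amendment)) is O(quarantine_amendment -> log_disclosure), and O(quarantine_amendment) is already established, so O(log_disclosure).
So O(log_disclosure) holds — log_disclosure is obligatory. None of the other listed options is made obligatory by any chain of premises.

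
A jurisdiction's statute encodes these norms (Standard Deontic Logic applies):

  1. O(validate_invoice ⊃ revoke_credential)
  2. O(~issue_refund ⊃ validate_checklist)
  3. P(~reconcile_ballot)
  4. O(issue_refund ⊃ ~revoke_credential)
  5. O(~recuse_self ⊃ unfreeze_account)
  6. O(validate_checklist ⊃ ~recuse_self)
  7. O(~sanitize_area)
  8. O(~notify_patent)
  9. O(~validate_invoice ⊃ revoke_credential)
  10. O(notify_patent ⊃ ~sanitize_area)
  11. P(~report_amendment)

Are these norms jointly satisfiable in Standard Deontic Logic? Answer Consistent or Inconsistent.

Consistent

Premise 10 is O(notify_patent ⊃ ~sanitize_area); even if O(~sanitize_area) held, inferring O(notify_patent) would be affirming the consequent — invalid.
So O(notify_patent) is not derivable, and the apparent clash with O(~notify_patent) does not arise.
A world satisfying every obligation exists (e.g. issue_refund=false, notify_patent=false, reconcile_ballot=false, recuse_self=false, report_amendment=false, revoke_credential=true, sanitize_area=false, unfreeze_account=true, validate_checklist=true, validate_invoice=false); no atom is both obligatory and forbidden, so the set is consistent.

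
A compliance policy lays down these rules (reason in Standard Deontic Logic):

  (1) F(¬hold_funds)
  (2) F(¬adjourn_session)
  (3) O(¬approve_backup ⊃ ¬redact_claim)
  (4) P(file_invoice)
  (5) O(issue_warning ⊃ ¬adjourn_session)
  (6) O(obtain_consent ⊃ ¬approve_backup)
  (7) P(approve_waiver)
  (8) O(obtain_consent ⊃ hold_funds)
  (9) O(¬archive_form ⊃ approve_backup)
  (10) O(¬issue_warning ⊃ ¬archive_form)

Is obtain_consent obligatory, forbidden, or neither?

Forbidden

F(¬adjourn_session) at premise 2 means O(adjourn_session).
The contrapositive of premise 5 (O(issue_warning ⊃ ¬adjourn_session)) is O(adjourn_session ⊃ ¬issue_warning), and O(adjourn_session) is already established, so O(¬issue_warning).
Applying K to premise 10 (O(¬issue_warning ⊃ ¬archive_form)) and O(¬issue_warning) yields O(¬archive_form).
With premise 9, O(¬archive_form ⊃ approve_backup), the K-axiom yields O(approve_backup).
Premise 6 is O(obtain_consent ⊃ ¬approve_backup); contrapositively O(approve_backup ⊃ ¬obtain_consent). Since O(approve_backup) holds, K gives O(¬obtain_consent).
Premises 1, 3, 4, 7, 8 do not contribute to this derivation.
Thus O(¬obtain_consent), which is F(obtain_consent): obtain_consent is forbidden.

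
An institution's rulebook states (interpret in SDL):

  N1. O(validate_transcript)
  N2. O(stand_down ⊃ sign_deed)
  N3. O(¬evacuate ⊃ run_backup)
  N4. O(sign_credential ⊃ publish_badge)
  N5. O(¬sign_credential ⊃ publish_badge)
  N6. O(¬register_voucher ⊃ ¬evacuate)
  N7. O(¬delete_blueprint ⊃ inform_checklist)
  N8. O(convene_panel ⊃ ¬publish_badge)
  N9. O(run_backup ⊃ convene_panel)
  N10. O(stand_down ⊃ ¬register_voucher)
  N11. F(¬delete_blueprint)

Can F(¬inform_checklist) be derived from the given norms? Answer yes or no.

No

Premise 7 is O(¬delete_blueprint ⊃ inform_checklist), but O(¬delete_blueprint) is not derivable from the premises, so it does not yield O(inform_checklist).
No other premise forces O(inform_checklist). An ideal world satisfying every premise can still have ¬inform_checklist true, so F(¬inform_checklist) is not derivable.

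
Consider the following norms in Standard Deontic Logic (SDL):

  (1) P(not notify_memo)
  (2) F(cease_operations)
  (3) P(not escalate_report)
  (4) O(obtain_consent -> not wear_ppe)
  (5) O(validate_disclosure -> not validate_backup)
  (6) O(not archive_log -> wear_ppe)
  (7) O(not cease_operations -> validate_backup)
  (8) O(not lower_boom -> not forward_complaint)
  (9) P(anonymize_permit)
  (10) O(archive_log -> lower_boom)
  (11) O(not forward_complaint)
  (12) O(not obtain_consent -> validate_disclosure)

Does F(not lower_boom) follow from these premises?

Yes

Premise 2 is F(cease_operations), i.e. O(not cease_operations).
With premise 7, O(not cease_operations -> validate_backup), the K-axiom yields O(validate_backup).
The contrapositive of premise 5 (O(validate_disclosure -> not validate_backup)) is O(validate_backup -> not validate_disclosure), and O(validate_backup) is already established, so O(not validate_disclosure).
The contrapositive of premise 12 (O(not obtain_consent -> validate_disclosure)) is O(not validate_disclosure -> obtain_consent), and O(not validate_disclosure) is already established, so O(obtain_consent).
Applying K to premise 4 (O(obtain_consent -> not wear_ppe)) and O(obtain_consent) yields O(not wear_ppe).
The contrapositive of premise 6 (O(not archive_log -> wear_ppe)) is O(not wear_ppe -> archive_log), and O(not wear_ppe) is already established, so O(archive_log).
Premise 10 is O(archive_log -> lower_boom); since O(archive_log), deontic closure gives O(lower_boom).
Premises 1, 3, 8, 9, 11 do not contribute to this derivation.
So O(lower_boom) holds, i.e. F(not lower_boom). The claim follows.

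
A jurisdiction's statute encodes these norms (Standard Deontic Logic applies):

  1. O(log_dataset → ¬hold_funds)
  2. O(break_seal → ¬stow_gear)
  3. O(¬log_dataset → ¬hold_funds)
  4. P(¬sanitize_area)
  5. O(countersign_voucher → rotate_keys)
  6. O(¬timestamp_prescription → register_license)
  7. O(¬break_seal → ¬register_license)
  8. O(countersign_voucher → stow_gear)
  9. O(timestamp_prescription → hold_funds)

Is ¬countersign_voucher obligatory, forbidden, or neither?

Obligatory

Premises 1 and 3 cover both cases: O(log_dataset → ¬hold_funds) and O(¬log_dataset → ¬hold_funds). Since log_dataset ∨ ¬log_dataset is a tautology, O(¬hold_funds) follows.
Premise 9 is O(timestamp_prescription → hold_funds); contrapositively O(¬hold_funds → ¬timestamp_prescription). Since O(¬hold_funds) holds, K gives O(¬timestamp_prescription).
With premise 6, O(¬timestamp_prescription → register_license), the K-axiom yields O(register_license).
Premise 7, O(¬break_seal → ¬register_license), contraposes to O(register_license → break_seal); with O(register_license) we get O(break_seal).
With premise 2, O(break_seal → ¬stow_gear), the K-axiom yields O(¬stow_gear).
Premise 8 is O(countersign_voucher → stow_gear); contrapositively O(¬stow_gear → ¬countersign_voucher). Since O(¬stow_gear) holds, K gives O(¬countersign_voucher).
Premises 4, 5 do not contribute to this derivation.
Hence ¬countersign_voucher is obligatory.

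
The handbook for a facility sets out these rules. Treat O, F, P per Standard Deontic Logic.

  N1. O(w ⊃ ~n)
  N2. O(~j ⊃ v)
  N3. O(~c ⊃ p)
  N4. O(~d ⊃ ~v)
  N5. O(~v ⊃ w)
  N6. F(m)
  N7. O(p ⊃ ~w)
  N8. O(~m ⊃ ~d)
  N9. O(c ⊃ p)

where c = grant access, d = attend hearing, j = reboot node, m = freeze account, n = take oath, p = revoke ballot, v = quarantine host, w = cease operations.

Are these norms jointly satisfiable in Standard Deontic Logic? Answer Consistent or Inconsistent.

By case analysis on c: premise 9 gives O(c ⊃ p) and premise 3 gives O(~c ⊃ p), so O(p) either way.
Applying K to premise 7 (O(p ⊃ ~w)) and O(p) yields O(~w).
Premise 5 is O(~v ⊃ w); contrapositively O(~w ⊃ v). Since O(~w) holds, K gives O(v).
Premise 4 is O(~d ⊃ ~v); contrapositively O(v ⊃ d). Since O(v) holds, K gives O(d).
Premise 8 is O(~m ⊃ ~d); contrapositively O(d ⊃ m). Since O(d) holds, K gives O(m).
Yet premise 6 is F(m), i.e. O(~m).
We now have both O(m) and O(~m) — m is simultaneously obligatory and forbidden, violating the D-axiom.

Inconsistent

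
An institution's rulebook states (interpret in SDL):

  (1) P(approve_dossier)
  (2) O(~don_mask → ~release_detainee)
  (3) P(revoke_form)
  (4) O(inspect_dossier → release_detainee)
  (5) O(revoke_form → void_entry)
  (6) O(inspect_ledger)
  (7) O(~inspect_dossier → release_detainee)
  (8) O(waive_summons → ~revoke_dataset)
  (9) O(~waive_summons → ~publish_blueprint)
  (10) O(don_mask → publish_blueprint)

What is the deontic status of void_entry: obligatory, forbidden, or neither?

Neither

Premise 5 is O(revoke_form → void_entry), but O(revoke_form) is not derivable from the premises (the permission P(revoke_form) asserts only ~O(~revoke_form), not O(revoke_form)), so it does not yield O(void_entry).
No premise or chain of K-axiom applications forces O(void_entry), and none forces O(~void_entry). So void_entry is neither obligatory nor forbidden under these norms.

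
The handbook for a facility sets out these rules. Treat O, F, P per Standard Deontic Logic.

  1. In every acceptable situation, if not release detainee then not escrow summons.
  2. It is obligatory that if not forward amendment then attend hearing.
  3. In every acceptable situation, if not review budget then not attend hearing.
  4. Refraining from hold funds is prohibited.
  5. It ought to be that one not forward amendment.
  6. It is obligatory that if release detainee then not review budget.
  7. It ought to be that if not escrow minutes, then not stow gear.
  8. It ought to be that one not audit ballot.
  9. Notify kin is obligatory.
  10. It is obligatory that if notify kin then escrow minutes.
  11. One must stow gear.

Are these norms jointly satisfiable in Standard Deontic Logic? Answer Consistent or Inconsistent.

Premise 7 is O(¬escrow_minutes → ¬stow_gear), but O(¬escrow_minutes) is not derivable from the premises, so it does not yield O(¬stow_gear).
So O(¬stow_gear) is not derivable, and the apparent clash with O(stow_gear) does not arise.
A world satisfying every obligation exists (e.g. attend_hearing=true, audit_ballot=false, escrow_minutes=true, escrow_summons=false, forward_amendment=false, hold_funds=true, notify_kin=true, release_detainee=false, review_budget=true, stow_gear=true); no atom is both obligatory and forbidden, so the set is consistent.

Consistent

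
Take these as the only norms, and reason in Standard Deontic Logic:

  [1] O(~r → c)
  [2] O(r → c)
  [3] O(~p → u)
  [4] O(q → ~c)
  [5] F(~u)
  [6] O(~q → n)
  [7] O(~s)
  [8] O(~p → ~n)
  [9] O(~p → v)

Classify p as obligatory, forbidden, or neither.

By case analysis on r: premise 2 gives O(r → c) and premise 1 gives O(~r → c), so O(c) either way.
Premise 4, O(q → ~c), contraposes to O(c → ~q); with O(c) we get O(~q).
Applying K to premise 6 (O(~q → n)) and O(~q) yields O(n).
The contrapositive of premise 8 (O(~p → ~n)) is O(n → p), and O(n) is already established, so O(p).
Premises 3, 5, 7, 9 do not contribute to this derivation.
Hence p is obligatory.

Obligatory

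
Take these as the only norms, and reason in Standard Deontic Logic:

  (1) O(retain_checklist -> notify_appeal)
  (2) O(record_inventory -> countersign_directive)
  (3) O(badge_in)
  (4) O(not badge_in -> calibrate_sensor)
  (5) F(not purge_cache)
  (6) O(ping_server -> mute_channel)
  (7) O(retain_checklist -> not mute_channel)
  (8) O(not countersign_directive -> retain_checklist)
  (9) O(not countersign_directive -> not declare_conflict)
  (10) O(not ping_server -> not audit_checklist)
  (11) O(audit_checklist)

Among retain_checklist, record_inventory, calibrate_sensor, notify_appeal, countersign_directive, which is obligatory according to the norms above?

countersign_directive

From premise 11 we have O(audit_checklist).
Premise 10, O(not ping_server -> not audit_checklist), contraposes to O(audit_checklist -> ping_server); with O(audit_checklist) we get O(ping_server).
Applying K to premise 6 (O(ping_server -> mute_channel)) and O(ping_server) yields O(mute_channel).
The contrapositive of premise 7 (O(retain_checklist -> not mute_channel)) is O(mute_channel -> not retain_checklist), and O(mute_channel) is already established, so O(not retain_checklist).
Premise 8, O(not countersign_directive -> retain_checklist), contraposes to O(not retain_checklist -> countersign_directive); with O(not retain_checklist) we get O(countersign_directive).
So O(countersign_directive) holds — countersign_directive is obligatory. None of the other listed options is made obligatory by any chain of premises.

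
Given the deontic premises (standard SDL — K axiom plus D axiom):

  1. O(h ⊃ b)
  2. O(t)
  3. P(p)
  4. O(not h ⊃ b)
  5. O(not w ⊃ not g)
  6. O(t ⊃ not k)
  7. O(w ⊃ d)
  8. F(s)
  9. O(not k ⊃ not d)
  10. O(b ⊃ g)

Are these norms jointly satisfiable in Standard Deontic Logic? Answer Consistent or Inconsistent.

By case analysis on not h: premise 4 gives O(not h ⊃ b) and premise 1 gives O(h ⊃ b), so O(b) either way.
With premise 10, O(b ⊃ g), the K-axiom yields O(g).
The contrapositive of premise 5 (O(not w ⊃ not g)) is O(g ⊃ w), and O(g) is already established, so O(w).
From O(w) and premise 7, O(w ⊃ d), we obtain O(d).
Premise 9 is O(not k ⊃ not d); contrapositively O(d ⊃ k). Since O(d) holds, K gives O(k).
The contrapositive of premise 6 (O(t ⊃ not k)) is O(k ⊃ not t), and O(k) is already established, so O(not t).
But premise 2 directly asserts O(t).
We now have both O(not t) and O(t) — t is simultaneously obligatory and forbidden, violating the D-axiom.

Inconsistent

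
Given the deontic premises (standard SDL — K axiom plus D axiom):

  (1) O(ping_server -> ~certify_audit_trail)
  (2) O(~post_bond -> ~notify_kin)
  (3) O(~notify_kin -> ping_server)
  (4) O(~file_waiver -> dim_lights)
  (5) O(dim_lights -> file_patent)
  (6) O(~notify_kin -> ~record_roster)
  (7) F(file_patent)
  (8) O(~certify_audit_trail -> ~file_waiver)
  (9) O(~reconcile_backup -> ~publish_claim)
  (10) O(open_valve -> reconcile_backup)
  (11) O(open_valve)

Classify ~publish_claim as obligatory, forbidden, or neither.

Neither

Premise 9 is O(~reconcile_backup -> ~publish_claim), but O(~reconcile_backup) is not derivable from the premises, so it does not yield O(~publish_claim).
No premise or chain of K-axiom applications forces O(~publish_claim), and none forces O(publish_claim). So ~publish_claim is neither obligatory nor forbidden under these norms.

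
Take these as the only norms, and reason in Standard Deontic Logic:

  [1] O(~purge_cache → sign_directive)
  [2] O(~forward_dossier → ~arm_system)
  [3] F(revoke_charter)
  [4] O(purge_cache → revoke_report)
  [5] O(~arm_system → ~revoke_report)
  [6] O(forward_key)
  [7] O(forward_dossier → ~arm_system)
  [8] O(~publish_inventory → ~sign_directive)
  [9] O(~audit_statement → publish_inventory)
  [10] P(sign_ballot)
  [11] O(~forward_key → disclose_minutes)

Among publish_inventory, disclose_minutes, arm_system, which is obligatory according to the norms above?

publish_inventory

Premises 7 and 2 cover both cases: O(forward_dossier → ~arm_system) and O(~forward_dossier → ~arm_system). Since forward_dossier ∨ ~forward_dossier is a tautology, O(~arm_system) follows.
Applying K to premise 5 (O(~arm_system → ~revoke_report)) and O(~arm_system) yields O(~revoke_report).
Premise 4 is O(purge_cache → revoke_report); contrapositively O(~revoke_report → ~purge_cache). Since O(~revoke_report) holds, K gives O(~purge_cache).
Applying K to premise 1 (O(~purge_cache → sign_directive)) and O(~purge_cache) yields O(sign_directive).
Premise 8 is O(~publish_inventory → ~sign_directive); contrapositively O(sign_directive → publish_inventory). Since O(sign_directive) holds, K gives O(publish_inventory).
So O(publish_inventory) holds — publish_inventory is obligatory. None of the other listed options is made obligatory by any chain of premises.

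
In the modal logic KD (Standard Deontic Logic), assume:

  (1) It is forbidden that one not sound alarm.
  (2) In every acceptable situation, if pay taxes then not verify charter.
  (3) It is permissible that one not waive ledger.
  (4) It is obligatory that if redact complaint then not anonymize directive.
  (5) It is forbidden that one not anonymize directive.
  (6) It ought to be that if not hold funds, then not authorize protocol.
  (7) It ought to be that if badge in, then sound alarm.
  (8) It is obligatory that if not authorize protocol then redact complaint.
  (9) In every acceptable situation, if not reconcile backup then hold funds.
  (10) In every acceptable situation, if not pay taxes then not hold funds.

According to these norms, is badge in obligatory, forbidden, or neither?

Neither

Premise 7 is O(badge_in → sound_alarm); even if O(sound_alarm) held, inferring O(badge_in) would be affirming the consequent — invalid.
No premise or chain of K-axiom applications forces O(badge_in), and none forces O(¬badge_in). So badge_in is neither obligatory nor forbidden under these norms.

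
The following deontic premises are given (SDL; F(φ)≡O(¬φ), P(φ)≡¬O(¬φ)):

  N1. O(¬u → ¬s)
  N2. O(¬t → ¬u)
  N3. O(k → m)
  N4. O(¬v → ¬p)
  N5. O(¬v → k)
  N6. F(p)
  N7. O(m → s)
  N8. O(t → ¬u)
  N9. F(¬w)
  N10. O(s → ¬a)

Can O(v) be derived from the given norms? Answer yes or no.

Yes

Premises 8 and 2 are O(t → ¬u) and O(¬t → ¬u); every ideal world satisfies t or ¬t, so in either case ¬u holds — hence O(¬u).
From O(¬u) and premise 1, O(¬u → ¬s), we obtain O(¬s).
The contrapositive of premise 7 (O(m → s)) is O(¬s → ¬m), and O(¬s) is already established, so O(¬m).
Premise 3 is O(k → m); contrapositively O(¬m → ¬k). Since O(¬m) holds, K gives O(¬k).
Premise 5, O(¬v → k), contraposes to O(¬k → v); with O(¬k) we get O(v).
Premises 4, 6, 9, 10 do not contribute to this derivation.
So O(v) follows.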